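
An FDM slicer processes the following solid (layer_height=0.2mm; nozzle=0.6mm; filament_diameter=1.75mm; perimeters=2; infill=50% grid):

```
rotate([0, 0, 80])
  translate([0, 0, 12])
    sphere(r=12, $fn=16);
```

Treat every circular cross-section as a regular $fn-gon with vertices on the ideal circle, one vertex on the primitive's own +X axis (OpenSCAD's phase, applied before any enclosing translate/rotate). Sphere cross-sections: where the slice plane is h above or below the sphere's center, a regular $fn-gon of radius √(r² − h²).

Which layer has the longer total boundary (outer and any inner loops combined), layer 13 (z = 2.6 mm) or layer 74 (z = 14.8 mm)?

layer 74 (z = 14.8 mm)

Layer 13 (z = 2.6): the r=12 sphere slices to a regular 16-gon of circumradius 7.459 (√(r²−h²) with h=9.4 from center) (perimeter = 2·16·7.459·sin(180°/16) = 46.57 mm); (whole slice rotated 80° about Z — lengths, areas and connectivity unchanged). So its perimeter = 46.57 mm. Layer 74 (z = 14.8): the sphere: section is a regular 16-gon, circumradius = √(r²−h²) = √(12²−2.8²) = 11.669 (perimeter = 2·16·11.669·sin(180°/16) = 72.85 mm); (rotated 80° about Z; rotation is an isometry so areas/perimeters/island counts are preserved). So its perimeter = 72.85 mm. Layer 74 is larger (72.85 vs 46.57 mm).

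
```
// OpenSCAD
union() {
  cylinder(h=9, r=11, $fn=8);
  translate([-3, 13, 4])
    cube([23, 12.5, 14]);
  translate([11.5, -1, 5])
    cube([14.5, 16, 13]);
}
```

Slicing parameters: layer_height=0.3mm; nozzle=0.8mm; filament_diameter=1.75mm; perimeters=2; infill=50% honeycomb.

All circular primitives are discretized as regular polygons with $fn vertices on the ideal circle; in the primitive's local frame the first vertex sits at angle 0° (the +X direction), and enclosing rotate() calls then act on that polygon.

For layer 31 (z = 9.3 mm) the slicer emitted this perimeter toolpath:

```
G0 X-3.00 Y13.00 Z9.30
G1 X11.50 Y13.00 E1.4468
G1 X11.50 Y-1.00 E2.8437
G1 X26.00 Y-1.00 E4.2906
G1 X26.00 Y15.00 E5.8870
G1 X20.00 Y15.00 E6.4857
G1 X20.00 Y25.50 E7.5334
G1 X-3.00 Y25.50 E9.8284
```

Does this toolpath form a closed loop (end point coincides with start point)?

Start point (G0): (-3.00, 13.00). End point (last G1): the path does not return to the start — open.

no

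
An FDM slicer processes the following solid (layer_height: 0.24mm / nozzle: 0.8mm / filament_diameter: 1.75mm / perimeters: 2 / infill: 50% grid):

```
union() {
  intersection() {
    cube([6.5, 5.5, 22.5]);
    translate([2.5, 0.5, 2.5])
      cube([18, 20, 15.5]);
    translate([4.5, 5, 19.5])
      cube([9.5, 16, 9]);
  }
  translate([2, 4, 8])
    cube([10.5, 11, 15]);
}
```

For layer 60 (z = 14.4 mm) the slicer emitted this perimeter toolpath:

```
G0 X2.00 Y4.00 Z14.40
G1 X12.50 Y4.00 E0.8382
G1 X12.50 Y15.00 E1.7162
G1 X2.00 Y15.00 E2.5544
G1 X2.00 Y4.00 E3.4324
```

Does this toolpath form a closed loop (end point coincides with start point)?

yes

Start point (G0): (2.00, 4.00). End point (last G1): the path returns to the start — closed.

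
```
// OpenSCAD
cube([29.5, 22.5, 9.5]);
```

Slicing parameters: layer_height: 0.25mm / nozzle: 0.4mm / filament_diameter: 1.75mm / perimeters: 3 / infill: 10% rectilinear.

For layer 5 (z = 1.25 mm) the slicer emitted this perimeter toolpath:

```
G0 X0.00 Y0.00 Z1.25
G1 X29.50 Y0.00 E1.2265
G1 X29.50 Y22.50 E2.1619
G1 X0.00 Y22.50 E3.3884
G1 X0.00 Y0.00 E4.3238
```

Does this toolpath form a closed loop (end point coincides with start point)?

yes

Start point (G0): (0.00, 0.00). End point (last G1): the path returns to the start — closed.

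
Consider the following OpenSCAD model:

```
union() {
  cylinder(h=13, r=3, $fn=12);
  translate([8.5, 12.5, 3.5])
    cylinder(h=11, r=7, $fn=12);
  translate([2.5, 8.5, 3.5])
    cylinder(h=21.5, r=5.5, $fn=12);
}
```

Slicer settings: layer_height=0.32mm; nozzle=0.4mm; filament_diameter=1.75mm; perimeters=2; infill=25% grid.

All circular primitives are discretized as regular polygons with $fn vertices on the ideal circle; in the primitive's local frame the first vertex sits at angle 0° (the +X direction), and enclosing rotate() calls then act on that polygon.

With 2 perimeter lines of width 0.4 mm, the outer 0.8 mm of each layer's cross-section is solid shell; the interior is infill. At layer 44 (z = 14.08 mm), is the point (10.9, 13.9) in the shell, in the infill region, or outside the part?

At z = 14.08 mm: the cylinder does not reach this height (z outside [0, 13]); the r=7 cylinder at (8.5, 12.5) gives a regular 12-gon of circumradius 7 (constant along its height); the cylinder at (2.5, 8.5): section is a regular 12-gon, circumradius r=5.5; Combining (union): the regions partially overlap (shared area 34.09 mm²), so overlapping operands fuse into one piece — 1 connected region. Overall, the cross-section is a single solid region. The nearest boundary edge runs (12.00, 18.56)→(14.56, 16.00); distance from the point to it = 4.07 mm. The point is inside the cross-section and 4.07 mm from the nearest boundary — more than the 0.8 mm shell width (2 × 0.4), so it's in the infill interior.

infill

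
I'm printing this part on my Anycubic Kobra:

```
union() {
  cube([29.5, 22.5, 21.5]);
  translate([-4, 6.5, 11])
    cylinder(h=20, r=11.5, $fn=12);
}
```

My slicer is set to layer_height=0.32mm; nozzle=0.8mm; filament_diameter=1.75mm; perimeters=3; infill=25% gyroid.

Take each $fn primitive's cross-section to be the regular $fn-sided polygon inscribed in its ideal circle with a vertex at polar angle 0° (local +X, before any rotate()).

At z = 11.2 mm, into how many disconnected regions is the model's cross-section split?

1

At z = 11.2 mm: the cube (footprint 29.5×22.5) is included at this height; the r=11.5 cylinder at (-4, 6.5) gives a regular 12-gon of circumradius 11.5 (constant along its height); Merging all regions: the regions partially overlap (shared area 98.21 mm²), so overlapping operands fuse into one piece — 1 connected region. The result has 1 disconnected region.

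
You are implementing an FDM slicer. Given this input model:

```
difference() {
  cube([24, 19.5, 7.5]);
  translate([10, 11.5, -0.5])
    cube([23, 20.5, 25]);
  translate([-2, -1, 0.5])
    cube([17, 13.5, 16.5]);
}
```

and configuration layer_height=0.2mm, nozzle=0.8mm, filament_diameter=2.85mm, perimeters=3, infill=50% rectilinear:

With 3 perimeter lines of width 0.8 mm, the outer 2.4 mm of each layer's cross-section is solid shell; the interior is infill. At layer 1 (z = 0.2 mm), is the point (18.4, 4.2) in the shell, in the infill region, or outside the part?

infill

At z = 0.2 mm: the cube (footprint 24×19.5) is included at this height; the cube at (10, 11.5) is present — its section is the full 23×20.5 rectangle; the cube at (-2, -1) is not intersected at this z (z outside [0.5, 17]); Subtracting the remaining from the first: starting from the 24×19.5 cube, the 23×20.5 cube at (10, 11.5) partially overlaps it — only the 112.00 mm² overlap (of its 471.50 mm²) is removed, clipping the outline — 1 connected region. Overall, the cross-section is a single solid region. The nearest boundary edge runs (24.00, 0.00)→(0.00, 0.00); distance from the point to it = 4.20 mm. The point is inside the cross-section and 4.20 mm from the nearest boundary — more than the 2.4 mm shell width (3 × 0.8), so it's in the infill interior.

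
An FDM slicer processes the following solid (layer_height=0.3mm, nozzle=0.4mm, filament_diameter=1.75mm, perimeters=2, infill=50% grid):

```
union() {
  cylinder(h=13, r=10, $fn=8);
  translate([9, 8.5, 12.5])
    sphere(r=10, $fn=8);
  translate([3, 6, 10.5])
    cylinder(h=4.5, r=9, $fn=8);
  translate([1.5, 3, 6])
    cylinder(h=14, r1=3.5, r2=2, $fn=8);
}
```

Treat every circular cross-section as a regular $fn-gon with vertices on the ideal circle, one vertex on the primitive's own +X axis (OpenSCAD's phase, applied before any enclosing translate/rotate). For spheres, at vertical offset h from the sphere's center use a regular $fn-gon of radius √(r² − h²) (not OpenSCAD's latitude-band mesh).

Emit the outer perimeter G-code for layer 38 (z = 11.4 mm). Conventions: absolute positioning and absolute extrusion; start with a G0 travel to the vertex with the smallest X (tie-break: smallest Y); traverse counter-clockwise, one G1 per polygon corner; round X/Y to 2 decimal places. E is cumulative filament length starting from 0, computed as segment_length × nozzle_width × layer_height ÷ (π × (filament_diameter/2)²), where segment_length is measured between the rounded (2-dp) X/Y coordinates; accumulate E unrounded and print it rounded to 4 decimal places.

At z = 11.4 mm: the cylinder: section is a regular 8-gon, circumradius r=10; the r=10 sphere at (9, 8.5) contributes a regular 8-gon of circumradius √(10²−1.1²) = 9.939; the r=9 cylinder at (3, 6) gives a regular 8-gon of circumradius 9 (constant along its height); the cone at (1.5, 3): at t=0.386 of its height the radius interpolates to r₁+(r₂−r₁)t = 2.921, giving a regular 8-gon of that circumradius; Combining (union): the regions partially overlap (shared area 300.94 mm²), so overlapping operands fuse into one piece — 1 connected region. The outline is a single polygon with 14 vertices. Extrusion per mm of travel: 0.4 × 0.3 / (π × 0.875²) = 0.049890. Accumulating E over each segment gives final E = 4.3816.

G0 X-10.00 Y0.00 Z11.40
G1 X-7.07 Y-7.07 E0.3818
G1 X0.00 Y-10.00 E0.7636
G1 X7.07 Y-7.07 E1.1454
G1 X9.49 Y-1.24 E1.4604
G1 X16.03 Y1.47 E1.8136
G1 X18.94 Y8.50 E2.1931
G1 X16.03 Y15.53 E2.5727
G1 X9.00 Y18.44 E2.9523
G1 X1.97 Y15.53 E3.3319
G1 X1.49 Y14.38 E3.3941
G1 X-3.36 Y12.36 E3.6562
G1 X-5.24 Y7.83 E3.9009
G1 X-7.07 Y7.07 E3.9997
G1 X-10.00 Y0.00 E4.3816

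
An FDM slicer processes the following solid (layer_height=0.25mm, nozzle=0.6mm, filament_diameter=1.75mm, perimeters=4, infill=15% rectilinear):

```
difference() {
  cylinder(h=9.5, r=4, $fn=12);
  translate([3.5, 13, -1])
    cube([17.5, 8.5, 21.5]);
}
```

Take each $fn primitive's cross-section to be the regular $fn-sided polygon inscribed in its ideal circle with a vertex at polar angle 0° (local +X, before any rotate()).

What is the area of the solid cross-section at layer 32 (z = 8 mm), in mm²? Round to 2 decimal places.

At z = 8 mm: the r=4 cylinder gives a regular 12-gon of circumradius 4 (constant along its height) (area = (12/2)·4.000²·sin(360°/12) = 48.00 mm²); the 17.5×8.5 cube at (3.5, 13) contributes its full rectangle (area 148.75 mm²); Subtracting the remaining from the first: starting from the r=4 cylinder (48.00 mm²), the 17.5×8.5 cube at (3.5, 13) misses the remaining region (no effect) — area = 48.00 mm². Overall, the cross-section is a single solid region. Net area = 48.00 mm².

48.00 mm²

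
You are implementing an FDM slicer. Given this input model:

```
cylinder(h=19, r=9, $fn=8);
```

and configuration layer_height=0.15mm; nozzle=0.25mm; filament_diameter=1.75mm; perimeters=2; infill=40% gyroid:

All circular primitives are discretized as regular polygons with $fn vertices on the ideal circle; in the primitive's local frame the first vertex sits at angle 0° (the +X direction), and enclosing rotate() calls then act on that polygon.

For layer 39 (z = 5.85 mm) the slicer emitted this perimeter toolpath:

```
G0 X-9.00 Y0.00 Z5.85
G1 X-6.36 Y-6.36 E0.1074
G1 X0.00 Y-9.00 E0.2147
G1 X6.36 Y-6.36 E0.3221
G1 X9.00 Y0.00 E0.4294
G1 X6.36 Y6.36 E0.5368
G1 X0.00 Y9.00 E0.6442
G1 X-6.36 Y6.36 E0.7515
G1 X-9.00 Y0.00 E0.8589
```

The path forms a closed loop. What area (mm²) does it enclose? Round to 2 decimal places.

228.96 mm²

Apply the shoelace formula to the sequence of (X, Y) vertices; enclosed area = 228.96 mm².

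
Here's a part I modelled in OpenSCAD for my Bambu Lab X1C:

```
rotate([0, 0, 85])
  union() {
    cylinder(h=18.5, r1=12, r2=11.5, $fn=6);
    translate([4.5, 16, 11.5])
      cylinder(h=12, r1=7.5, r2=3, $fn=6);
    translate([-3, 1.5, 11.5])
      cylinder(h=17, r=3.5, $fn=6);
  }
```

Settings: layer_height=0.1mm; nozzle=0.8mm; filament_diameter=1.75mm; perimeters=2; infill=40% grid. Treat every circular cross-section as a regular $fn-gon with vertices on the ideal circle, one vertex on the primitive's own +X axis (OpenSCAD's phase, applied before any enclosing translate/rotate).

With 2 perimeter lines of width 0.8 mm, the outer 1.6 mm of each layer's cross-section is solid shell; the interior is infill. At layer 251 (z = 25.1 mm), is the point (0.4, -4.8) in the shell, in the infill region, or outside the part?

shell

At z = 25.1 mm: the cone is absent (z outside [0, 18.5]); the cone at (4.5, 16) is absent (z outside [11.5, 23.5]); the cylinder at (-3, 1.5): section is a regular 6-gon, circumradius r=3.5; Combining (union): only the r=3.5 cylinder at (-3, 1.5) is present, so the union is just that shape — 1 connected region; (whole slice rotated 85° about Z — lengths, areas and connectivity unchanged). Overall, the cross-section is a single solid region. Undo the 85° rotation: the query point maps to (-4.747, -0.817) in the un-rotated model frame. The nearest boundary edge runs (-6.50, 1.50)→(-4.75, -1.53); distance from the point to it = 0.36 mm. The point is inside the cross-section, 0.36 mm from the nearest boundary — within the 1.6 mm shell band (2 × 0.8).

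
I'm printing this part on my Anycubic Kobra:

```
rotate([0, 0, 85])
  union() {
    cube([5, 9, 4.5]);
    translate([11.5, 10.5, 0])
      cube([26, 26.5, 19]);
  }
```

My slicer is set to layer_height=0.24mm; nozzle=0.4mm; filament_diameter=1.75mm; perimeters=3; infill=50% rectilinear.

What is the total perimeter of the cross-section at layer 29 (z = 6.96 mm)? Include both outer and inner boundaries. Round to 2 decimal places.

105.00 mm

At z = 6.96 mm: the cube is not intersected at this z (z outside [0, 4.5]); the cube at (11.5, 10.5) (footprint 26×26.5) is included at this height (perimeter 105.00 mm); Merging all regions: only the 26×26.5 cube at (11.5, 10.5) is present, so the union is just that shape — boundary = 105.00 mm; (whole slice rotated 85° about Z — lengths, areas and connectivity unchanged). Overall, the cross-section is a single solid region. Total boundary length (outer) = 105.00 mm.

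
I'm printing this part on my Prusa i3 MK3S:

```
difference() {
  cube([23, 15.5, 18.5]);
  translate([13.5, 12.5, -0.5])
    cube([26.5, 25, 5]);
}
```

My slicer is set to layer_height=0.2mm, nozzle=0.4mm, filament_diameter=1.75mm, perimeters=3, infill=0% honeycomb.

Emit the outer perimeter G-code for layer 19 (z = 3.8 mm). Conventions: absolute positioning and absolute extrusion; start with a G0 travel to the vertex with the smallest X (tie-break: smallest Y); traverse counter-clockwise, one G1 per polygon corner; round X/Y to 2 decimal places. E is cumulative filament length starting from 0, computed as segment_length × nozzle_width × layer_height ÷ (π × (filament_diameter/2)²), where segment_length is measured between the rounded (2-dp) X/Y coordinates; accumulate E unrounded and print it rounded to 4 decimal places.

At z = 3.8 mm: the cube is present — its section is the full 23×15.5 rectangle; the cube at (13.5, 12.5) is present — its section is the full 26.5×25 rectangle; Taking the first minus the rest: starting from the 23×15.5 cube, the 26.5×25 cube at (13.5, 12.5) partially overlaps it — only the 28.50 mm² overlap (of its 662.50 mm²) is removed, clipping the outline — 1 connected region. The outline is a single polygon with 6 vertices. Extrusion per mm of travel: 0.4 × 0.2 / (π × 0.875²) = 0.033260. Accumulating E over each segment gives final E = 2.5610.

G0 X0.00 Y0.00 Z3.80
G1 X23.00 Y0.00 E0.7650
G1 X23.00 Y12.50 E1.1807
G1 X13.50 Y12.50 E1.4967
G1 X13.50 Y15.50 E1.5965
G1 X0.00 Y15.50 E2.0455
G1 X0.00 Y0.00 E2.5610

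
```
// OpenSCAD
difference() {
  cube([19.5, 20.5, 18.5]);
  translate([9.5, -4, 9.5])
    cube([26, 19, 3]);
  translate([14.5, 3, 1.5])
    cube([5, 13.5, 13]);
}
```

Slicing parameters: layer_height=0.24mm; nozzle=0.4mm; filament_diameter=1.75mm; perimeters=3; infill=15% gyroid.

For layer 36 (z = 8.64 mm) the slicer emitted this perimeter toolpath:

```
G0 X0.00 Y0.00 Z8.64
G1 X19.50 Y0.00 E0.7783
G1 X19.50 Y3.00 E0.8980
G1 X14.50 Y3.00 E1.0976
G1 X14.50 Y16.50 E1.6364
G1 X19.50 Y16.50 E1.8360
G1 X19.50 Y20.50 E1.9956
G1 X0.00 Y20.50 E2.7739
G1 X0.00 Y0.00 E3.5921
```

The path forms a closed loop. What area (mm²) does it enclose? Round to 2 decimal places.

332.25 mm²

Apply the shoelace formula to the sequence of (X, Y) vertices; enclosed area = 332.25 mm².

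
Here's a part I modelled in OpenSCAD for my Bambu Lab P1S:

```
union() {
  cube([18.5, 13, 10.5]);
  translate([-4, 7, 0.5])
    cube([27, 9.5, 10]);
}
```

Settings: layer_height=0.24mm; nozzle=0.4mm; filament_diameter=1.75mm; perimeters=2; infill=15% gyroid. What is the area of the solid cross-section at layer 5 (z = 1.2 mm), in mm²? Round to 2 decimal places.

386.00 mm²

At z = 1.2 mm: the cube is present — its section is the full 18.5×13 rectangle (area 240.50 mm²); the cube at (-4, 7) is present — its section is the full 27×9.5 rectangle (area 256.50 mm²); Combining (union): the regions partially overlap — summed areas 497.00 mm² minus the doubly-counted overlap 111.00 mm² gives 386.00 mm² — area = 386.00 mm². Overall, the cross-section is a single solid region. Net area = 386.00 mm².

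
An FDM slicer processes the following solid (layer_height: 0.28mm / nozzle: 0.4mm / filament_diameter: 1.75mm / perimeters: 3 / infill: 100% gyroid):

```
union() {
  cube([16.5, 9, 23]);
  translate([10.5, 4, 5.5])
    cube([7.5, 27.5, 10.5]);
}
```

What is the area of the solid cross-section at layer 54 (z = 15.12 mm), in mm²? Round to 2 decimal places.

324.75 mm²

At z = 15.12 mm: the 16.5×9 cube contributes its full rectangle (area 148.50 mm²); the cube at (10.5, 4) (footprint 7.5×27.5) is included at this height (area 206.25 mm²); Combining (union): the regions partially overlap — summed areas 354.75 mm² minus the doubly-counted overlap 30.00 mm² gives 324.75 mm² — area = 324.75 mm². Overall, the cross-section is a single solid region. Net area = 324.75 mm².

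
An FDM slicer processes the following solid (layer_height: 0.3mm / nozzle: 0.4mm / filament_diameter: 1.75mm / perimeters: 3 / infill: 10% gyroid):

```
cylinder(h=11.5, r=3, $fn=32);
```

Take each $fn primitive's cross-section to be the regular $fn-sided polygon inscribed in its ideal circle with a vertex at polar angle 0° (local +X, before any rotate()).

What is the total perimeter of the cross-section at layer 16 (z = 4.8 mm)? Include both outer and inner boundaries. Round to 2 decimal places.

At z = 4.8 mm: the r=3 cylinder contributes a regular 32-gon of circumradius 3 (perimeter = 2·32·3.000·sin(180°/32) = 18.82 mm). Overall, the cross-section is a single solid region. Total boundary length (outer) = 18.82 mm.

18.82 mm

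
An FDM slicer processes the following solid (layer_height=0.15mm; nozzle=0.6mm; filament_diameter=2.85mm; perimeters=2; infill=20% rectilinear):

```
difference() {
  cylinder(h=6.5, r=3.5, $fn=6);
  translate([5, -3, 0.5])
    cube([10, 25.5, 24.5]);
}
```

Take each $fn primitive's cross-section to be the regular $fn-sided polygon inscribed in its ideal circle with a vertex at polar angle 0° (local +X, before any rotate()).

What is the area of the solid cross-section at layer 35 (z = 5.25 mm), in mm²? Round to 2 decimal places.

At z = 5.25 mm: the cylinder: section is a regular 6-gon, circumradius r=3.5 (area = (6/2)·3.500²·sin(360°/6) = 31.83 mm²); the 10×25.5 cube at (5, -3) contributes its full rectangle (area 255.00 mm²); Taking the first minus the rest: starting from the r=3.5 cylinder (31.83 mm²), the 10×25.5 cube at (5, -3) misses the remaining region (no effect) — area = 31.83 mm². Overall, the cross-section is a single solid region. Net area = 31.83 mm².

31.83 mm²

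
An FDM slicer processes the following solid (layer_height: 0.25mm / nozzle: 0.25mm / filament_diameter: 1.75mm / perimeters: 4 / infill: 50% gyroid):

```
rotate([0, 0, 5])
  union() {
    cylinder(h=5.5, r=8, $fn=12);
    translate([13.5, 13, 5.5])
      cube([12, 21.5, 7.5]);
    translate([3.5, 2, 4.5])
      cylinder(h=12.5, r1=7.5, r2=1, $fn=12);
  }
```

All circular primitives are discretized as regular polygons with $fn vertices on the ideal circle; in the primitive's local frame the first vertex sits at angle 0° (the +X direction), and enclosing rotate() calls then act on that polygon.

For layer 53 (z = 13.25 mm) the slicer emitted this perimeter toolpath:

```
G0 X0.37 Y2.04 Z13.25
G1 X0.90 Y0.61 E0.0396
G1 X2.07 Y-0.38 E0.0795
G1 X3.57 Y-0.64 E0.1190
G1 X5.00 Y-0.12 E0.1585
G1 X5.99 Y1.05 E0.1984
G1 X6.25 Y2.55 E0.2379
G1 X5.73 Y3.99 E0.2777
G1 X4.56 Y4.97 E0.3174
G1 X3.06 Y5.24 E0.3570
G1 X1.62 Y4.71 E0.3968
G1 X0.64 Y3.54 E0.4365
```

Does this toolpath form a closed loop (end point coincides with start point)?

no

Start point (G0): (0.37, 2.04). End point (last G1): the path does not return to the start — open.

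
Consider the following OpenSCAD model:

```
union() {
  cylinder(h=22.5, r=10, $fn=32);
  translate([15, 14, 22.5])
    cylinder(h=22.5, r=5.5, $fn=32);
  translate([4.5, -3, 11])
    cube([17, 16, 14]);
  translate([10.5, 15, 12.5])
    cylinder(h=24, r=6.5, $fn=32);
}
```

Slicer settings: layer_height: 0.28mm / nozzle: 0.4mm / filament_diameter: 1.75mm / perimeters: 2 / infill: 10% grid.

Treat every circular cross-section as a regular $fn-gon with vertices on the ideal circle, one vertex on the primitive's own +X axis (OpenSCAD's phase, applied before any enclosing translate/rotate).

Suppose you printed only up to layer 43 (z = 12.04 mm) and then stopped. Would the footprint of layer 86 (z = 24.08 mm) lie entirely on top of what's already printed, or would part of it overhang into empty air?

part overhangs

Compare the two slices. At z = 12.04: the r=10 cylinder contributes a regular 32-gon of circumradius 10 (area = (32/2)·10.000²·sin(360°/32) = 312.14 mm²); the cylinder at (15, 14) is absent (z outside [22.5, 45]); the cube at (4.5, -3) is present — its section is the full 17×16 rectangle (area 272.00 mm²); the cylinder at (10.5, 15) is absent (z outside [12.5, 36.5]); Merging all regions: the regions partially overlap — summed areas 584.14 mm² minus the doubly-counted overlap 50.70 mm² gives 533.45 mm² — area = 533.45 mm². At z = 24.08: the cylinder is not intersected at this z (z outside [0, 22.5]); the r=5.5 cylinder at (15, 14) contributes a regular 32-gon of circumradius 5.5 (area = (32/2)·5.500²·sin(360°/32) = 94.42 mm²); the cube at (4.5, -3) is present — its section is the full 17×16 rectangle (area 272.00 mm²); the r=6.5 cylinder at (10.5, 15) gives a regular 32-gon of circumradius 6.5 (constant along its height) (area = (32/2)·6.500²·sin(360°/32) = 131.88 mm²); Taking the union: the regions partially overlap — summed areas 498.30 mm² minus the doubly-counted overlap 115.87 mm² gives 382.43 mm² — area = 382.43 mm². Checking containment: at z = 24.08 the cross-section extends beyond the z = 12.04 cross-section by about 110.43 mm².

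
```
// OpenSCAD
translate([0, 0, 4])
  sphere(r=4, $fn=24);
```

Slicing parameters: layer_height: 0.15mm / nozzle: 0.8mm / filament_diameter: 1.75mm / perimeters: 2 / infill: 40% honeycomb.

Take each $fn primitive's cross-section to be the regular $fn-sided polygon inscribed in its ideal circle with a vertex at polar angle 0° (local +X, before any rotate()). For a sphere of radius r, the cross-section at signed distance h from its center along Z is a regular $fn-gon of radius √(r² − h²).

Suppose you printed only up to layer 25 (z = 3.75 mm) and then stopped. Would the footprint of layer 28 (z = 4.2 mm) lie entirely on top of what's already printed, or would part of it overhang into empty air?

entirely on top

Compare the two slices. At z = 3.75: the sphere: section is a regular 24-gon, circumradius = √(r²−h²) = √(4²−0.25²) = 3.992 (area = (24/2)·3.992²·sin(360°/24) = 49.50 mm²). At z = 4.2: the r=4 sphere contributes a regular 24-gon of circumradius √(4²−0.2²) = 3.995 (area = (24/2)·3.995²·sin(360°/24) = 49.57 mm²). Checking containment: the cross-section at z = 4.2 is a subset of the cross-section at z = 3.75.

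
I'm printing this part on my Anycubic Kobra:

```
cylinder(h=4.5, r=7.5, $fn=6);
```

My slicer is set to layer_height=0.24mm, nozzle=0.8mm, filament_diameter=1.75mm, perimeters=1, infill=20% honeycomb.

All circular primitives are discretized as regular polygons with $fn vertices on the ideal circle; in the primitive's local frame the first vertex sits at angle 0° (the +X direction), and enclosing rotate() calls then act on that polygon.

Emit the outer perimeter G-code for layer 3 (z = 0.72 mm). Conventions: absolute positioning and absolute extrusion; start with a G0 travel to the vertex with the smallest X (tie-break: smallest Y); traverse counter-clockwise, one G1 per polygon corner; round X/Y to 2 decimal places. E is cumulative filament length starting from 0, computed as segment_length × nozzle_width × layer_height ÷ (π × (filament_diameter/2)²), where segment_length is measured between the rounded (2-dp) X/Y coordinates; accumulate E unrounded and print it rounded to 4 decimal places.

G0 X-7.50 Y0.00 Z0.72
G1 X-3.75 Y-6.50 E0.5990
G1 X3.75 Y-6.50 E1.1977
G1 X7.50 Y0.00 E1.7967
G1 X3.75 Y6.50 E2.3957
G1 X-3.75 Y6.50 E2.9944
G1 X-7.50 Y0.00 E3.5934

At z = 0.72 mm: the cylinder: section is a regular 6-gon, circumradius r=7.5. The outline is a single polygon with 6 vertices. Extrusion per mm of travel: 0.8 × 0.24 / (π × 0.875²) = 0.079824. Accumulating E over each segment gives final E = 3.5934.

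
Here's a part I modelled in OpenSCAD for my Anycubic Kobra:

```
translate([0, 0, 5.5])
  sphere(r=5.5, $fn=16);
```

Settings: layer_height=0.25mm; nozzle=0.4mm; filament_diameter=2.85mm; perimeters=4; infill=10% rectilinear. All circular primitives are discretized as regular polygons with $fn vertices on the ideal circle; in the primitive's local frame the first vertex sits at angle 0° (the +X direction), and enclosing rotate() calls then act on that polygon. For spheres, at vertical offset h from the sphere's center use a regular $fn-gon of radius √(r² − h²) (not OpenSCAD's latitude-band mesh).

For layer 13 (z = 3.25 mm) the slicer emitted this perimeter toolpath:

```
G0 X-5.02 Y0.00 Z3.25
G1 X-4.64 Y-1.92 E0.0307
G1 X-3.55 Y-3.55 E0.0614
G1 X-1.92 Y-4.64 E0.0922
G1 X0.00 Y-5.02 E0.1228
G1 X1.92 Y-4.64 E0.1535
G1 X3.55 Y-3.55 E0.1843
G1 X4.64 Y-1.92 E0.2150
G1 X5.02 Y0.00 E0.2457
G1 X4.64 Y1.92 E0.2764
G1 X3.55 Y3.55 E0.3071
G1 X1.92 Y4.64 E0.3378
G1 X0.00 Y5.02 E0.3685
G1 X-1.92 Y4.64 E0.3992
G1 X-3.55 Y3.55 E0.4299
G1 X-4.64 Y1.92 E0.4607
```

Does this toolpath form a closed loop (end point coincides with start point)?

no

Start point (G0): (-5.02, 0.00). End point (last G1): the path does not return to the start — open.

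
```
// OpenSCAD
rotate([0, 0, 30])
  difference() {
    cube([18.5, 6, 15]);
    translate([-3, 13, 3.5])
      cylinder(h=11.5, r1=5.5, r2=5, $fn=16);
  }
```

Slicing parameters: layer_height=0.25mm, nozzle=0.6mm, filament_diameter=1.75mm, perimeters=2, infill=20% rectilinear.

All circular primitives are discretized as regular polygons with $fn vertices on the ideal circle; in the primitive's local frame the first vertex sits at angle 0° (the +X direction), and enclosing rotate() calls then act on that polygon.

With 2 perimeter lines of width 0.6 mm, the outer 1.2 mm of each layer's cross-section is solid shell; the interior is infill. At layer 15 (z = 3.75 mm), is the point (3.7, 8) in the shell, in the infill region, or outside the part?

shell

At z = 3.75 mm: the 18.5×6 cube contributes its full rectangle; the cone at (-3, 13) contributes a regular 16-gon of circumradius 5.489 (interpolated between r1=5.5 and r2=5 at t=0.022); Subtracting the remaining from the first: starting from the 18.5×6 cube, the cone at (-3, 13) misses the remaining region (no effect) — 1 connected region; (whole slice rotated 30° about Z — lengths, areas and connectivity unchanged). Overall, the cross-section is a single solid region. Undo the 30° rotation: the query point maps to (7.204, 5.078) in the un-rotated model frame. The nearest boundary edge runs (0.00, 6.00)→(18.50, 6.00); distance from the point to it = 0.92 mm. The point is inside the cross-section, 0.92 mm from the nearest boundary — within the 1.2 mm shell band (2 × 0.6).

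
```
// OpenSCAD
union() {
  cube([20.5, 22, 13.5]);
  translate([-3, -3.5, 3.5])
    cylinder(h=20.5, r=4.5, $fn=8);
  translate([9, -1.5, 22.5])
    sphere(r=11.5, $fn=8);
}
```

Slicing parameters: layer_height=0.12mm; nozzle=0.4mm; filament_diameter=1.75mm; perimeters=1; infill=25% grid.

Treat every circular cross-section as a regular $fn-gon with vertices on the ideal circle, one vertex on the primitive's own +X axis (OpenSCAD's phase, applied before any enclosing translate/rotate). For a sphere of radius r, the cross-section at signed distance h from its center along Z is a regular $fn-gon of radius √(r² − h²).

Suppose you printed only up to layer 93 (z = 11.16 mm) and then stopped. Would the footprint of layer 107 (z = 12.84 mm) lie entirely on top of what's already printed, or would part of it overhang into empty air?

Compare the two slices. At z = 11.16: the cube is present — its section is the full 20.5×22 rectangle (area 451.00 mm²); the r=4.5 cylinder at (-3, -3.5) contributes a regular 8-gon of circumradius 4.5 (area = (8/2)·4.500²·sin(360°/8) = 57.28 mm²); the r=11.5 sphere at (9, -1.5) contributes a regular 8-gon of circumradius √(11.5²−11.34²) = 1.912 (area = (8/2)·1.912²·sin(360°/8) = 10.34 mm²); Combining (union): the regions partially overlap — summed areas 518.61 mm² minus the doubly-counted overlap 0.41 mm² gives 518.20 mm² — area = 518.20 mm². At z = 12.84: the 20.5×22 cube contributes its full rectangle (area 451.00 mm²); the r=4.5 cylinder at (-3, -3.5) contributes a regular 8-gon of circumradius 4.5 (area = (8/2)·4.500²·sin(360°/8) = 57.28 mm²); the sphere at (9, -1.5): section is a regular 8-gon, circumradius = √(r²−h²) = √(11.5²−9.66²) = 6.240 (area = (8/2)·6.240²·sin(360°/8) = 110.12 mm²); Taking the union: the regions partially overlap — summed areas 618.40 mm² minus the doubly-counted overlap 37.27 mm² gives 581.12 mm² — area = 581.12 mm². Checking containment: at z = 12.84 the cross-section extends beyond the z = 11.16 cross-section by about 62.92 mm².

part overhangs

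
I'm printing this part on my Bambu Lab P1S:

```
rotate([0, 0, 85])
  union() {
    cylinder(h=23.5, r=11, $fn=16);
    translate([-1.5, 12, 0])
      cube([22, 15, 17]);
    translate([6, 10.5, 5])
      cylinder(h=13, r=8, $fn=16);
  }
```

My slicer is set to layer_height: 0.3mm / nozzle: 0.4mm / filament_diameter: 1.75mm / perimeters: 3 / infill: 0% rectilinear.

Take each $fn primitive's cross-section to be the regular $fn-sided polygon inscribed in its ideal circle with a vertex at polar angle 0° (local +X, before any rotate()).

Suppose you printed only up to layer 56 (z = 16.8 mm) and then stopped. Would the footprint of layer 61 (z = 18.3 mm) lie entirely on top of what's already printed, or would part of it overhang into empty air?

Compare the two slices. At z = 16.8: the r=11 cylinder contributes a regular 16-gon of circumradius 11 (area = (16/2)·11.000²·sin(360°/16) = 370.44 mm²); the cube at (-1.5, 12) (footprint 22×15) is included at this height (area 330.00 mm²); the r=8 cylinder at (6, 10.5) gives a regular 16-gon of circumradius 8 (constant along its height) (area = (16/2)·8.000²·sin(360°/16) = 195.93 mm²); Merging all regions: the regions partially overlap — summed areas 896.37 mm² minus the doubly-counted overlap 139.34 mm² gives 757.03 mm² — area = 757.03 mm²; (whole slice rotated 85° about Z — lengths, areas and connectivity unchanged). At z = 18.3: the cylinder: section is a regular 16-gon, circumradius r=11 (area = (16/2)·11.000²·sin(360°/16) = 370.44 mm²); the cube at (-1.5, 12) is not intersected at this z (z outside [0, 17]); the cylinder at (6, 10.5) does not reach this height (z outside [5, 18]); Merging all regions: only the r=11 cylinder is present, so the union is just that shape — area = 370.44 mm²; (whole slice rotated 85° about Z — lengths, areas and connectivity unchanged). Checking containment: the cross-section at z = 18.3 is a subset of the cross-section at z = 16.8.

entirely on top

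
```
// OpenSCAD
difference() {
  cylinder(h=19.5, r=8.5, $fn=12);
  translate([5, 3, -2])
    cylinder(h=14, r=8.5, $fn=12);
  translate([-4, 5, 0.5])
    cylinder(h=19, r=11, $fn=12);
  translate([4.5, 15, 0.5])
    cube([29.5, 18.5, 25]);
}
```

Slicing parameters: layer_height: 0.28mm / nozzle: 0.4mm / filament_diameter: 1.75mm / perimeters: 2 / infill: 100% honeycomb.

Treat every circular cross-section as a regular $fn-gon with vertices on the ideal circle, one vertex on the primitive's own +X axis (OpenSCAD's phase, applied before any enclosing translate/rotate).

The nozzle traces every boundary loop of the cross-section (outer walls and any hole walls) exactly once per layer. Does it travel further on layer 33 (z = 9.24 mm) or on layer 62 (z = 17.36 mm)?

Layer 33 (z = 9.24): the cylinder: section is a regular 12-gon, circumradius r=8.5 (perimeter = 2·12·8.500·sin(180°/12) = 52.80 mm); the r=8.5 cylinder at (5, 3) gives a regular 12-gon of circumradius 8.5 (constant along its height) (perimeter = 2·12·8.500·sin(180°/12) = 52.80 mm); the r=11 cylinder at (-4, 5) gives a regular 12-gon of circumradius 11 (constant along its height) (perimeter = 2·12·11.000·sin(180°/12) = 68.33 mm); the cube at (4.5, 15) (footprint 29.5×18.5) is included at this height (perimeter 96.00 mm); Subtracting the remaining from the first: starting from the r=8.5 cylinder, the r=8.5 cylinder at (5, 3) partially overlaps it — only the 122.17 mm² overlap (of its 216.75 mm²) is removed, clipping the outline; the r=11 cylinder at (-4, 5) partially overlaps it — only the 67.74 mm² overlap (of its 363.00 mm²) is removed, clipping the outline; the 29.5×18.5 cube at (4.5, 15) misses the remaining region (no effect) — boundary = 27.93 mm. So its perimeter = 27.93 mm. Layer 62 (z = 17.36): the r=8.5 cylinder gives a regular 12-gon of circumradius 8.5 (constant along its height) (perimeter = 2·12·8.500·sin(180°/12) = 52.80 mm); the cylinder at (5, 3) does not reach this height (z outside [-2, 12]); the r=11 cylinder at (-4, 5) gives a regular 12-gon of circumradius 11 (constant along its height) (perimeter = 2·12·11.000·sin(180°/12) = 68.33 mm); the cube at (4.5, 15) (footprint 29.5×18.5) is included at this height (perimeter 96.00 mm); After the difference (first − rest): starting from the r=8.5 cylinder, the r=11 cylinder at (-4, 5) partially overlaps it — only the 160.70 mm² overlap (of its 363.00 mm²) is removed, clipping the outline; the 29.5×18.5 cube at (4.5, 15) misses the remaining region (no effect) — boundary = 44.43 mm. So its perimeter = 44.43 mm. Layer 62 is larger (44.43 vs 27.93 mm).

layer 62 (z = 17.36 mm)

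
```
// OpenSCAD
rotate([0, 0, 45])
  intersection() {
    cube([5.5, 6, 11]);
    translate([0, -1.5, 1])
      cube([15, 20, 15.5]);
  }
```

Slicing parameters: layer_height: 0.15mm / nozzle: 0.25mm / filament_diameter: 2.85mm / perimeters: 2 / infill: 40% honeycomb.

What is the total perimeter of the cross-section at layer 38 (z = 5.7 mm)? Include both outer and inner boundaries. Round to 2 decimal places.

At z = 5.7 mm: the 5.5×6 cube contributes its full rectangle (perimeter 23.00 mm); the cube at (0, -1.5) (footprint 15×20) is included at this height (perimeter 70.00 mm); After intersecting: the 5.5×6 cube lies inside the 15×20 cube at (0, -1.5), so it is kept whole — boundary = 23.00 mm; (rotated 45° about Z; rotation is an isometry so areas/perimeters/island counts are preserved). Overall, the cross-section is a single solid region. Total boundary length (outer) = 23.00 mm.

23.00 mm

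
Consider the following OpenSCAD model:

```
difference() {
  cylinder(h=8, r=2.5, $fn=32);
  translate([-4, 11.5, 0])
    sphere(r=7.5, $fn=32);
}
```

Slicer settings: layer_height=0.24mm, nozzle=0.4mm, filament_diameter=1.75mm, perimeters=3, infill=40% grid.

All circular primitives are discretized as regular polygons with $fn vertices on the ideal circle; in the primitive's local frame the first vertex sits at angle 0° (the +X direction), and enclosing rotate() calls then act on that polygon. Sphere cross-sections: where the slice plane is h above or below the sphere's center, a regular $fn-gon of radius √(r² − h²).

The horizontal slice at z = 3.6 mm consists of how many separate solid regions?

1

At z = 3.6 mm: the r=2.5 cylinder gives a regular 32-gon of circumradius 2.5 (constant along its height); the r=7.5 sphere at (-4, 11.5) contributes a regular 32-gon of circumradius √(7.5²−3.6²) = 6.580; After the difference (first − rest): starting from the r=2.5 cylinder, the r=7.5 sphere at (-4, 11.5) misses the remaining region (no effect) — 1 connected region. The result has 1 disconnected region.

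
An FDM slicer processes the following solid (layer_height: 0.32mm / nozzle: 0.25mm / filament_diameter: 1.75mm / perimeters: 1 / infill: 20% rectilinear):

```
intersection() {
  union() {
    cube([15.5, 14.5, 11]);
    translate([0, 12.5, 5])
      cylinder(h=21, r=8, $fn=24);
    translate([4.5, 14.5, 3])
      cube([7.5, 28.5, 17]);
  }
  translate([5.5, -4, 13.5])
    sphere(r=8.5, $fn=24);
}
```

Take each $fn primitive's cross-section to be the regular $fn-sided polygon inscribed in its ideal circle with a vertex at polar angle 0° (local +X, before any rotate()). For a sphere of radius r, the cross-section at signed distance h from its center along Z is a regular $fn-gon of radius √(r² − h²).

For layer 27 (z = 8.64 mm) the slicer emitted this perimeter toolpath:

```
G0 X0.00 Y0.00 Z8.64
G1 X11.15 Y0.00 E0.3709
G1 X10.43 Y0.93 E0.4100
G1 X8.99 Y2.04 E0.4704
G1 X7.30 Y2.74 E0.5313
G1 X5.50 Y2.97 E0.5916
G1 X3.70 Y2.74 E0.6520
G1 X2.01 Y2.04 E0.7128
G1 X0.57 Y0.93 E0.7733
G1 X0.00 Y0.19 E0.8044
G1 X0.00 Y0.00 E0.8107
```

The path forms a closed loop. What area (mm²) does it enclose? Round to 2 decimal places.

23.29 mm²

Apply the shoelace formula to the sequence of (X, Y) vertices; enclosed area = 23.29 mm².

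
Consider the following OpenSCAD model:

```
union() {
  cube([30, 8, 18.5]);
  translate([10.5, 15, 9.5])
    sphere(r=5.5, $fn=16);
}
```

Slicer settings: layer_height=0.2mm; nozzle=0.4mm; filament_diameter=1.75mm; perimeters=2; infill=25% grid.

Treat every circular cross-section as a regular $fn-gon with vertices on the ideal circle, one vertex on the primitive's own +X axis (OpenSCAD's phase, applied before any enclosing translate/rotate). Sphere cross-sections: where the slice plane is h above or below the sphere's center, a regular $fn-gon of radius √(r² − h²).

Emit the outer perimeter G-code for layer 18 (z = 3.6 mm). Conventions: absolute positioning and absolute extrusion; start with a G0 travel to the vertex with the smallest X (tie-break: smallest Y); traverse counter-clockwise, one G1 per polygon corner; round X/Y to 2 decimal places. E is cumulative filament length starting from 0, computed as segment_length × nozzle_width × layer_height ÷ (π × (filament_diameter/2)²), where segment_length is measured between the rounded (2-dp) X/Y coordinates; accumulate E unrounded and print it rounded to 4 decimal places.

G0 X0.00 Y0.00 Z3.60
G1 X30.00 Y0.00 E0.9978
G1 X30.00 Y8.00 E1.2639
G1 X0.00 Y8.00 E2.2617
G1 X0.00 Y0.00 E2.5278

At z = 3.6 mm: the cube (footprint 30×8) is included at this height; the sphere at (10.5, 15) is absent (|z−center|=5.900 > r=5.5); Merging all regions: only the 30×8 cube is present, so the union is just that shape — 1 connected region. The outline is a single polygon with 4 vertices. Extrusion per mm of travel: 0.4 × 0.2 / (π × 0.875²) = 0.033260. Accumulating E over each segment gives final E = 2.5278.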